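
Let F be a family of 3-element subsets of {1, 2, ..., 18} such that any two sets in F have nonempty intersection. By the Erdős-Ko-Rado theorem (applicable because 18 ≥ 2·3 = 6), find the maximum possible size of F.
max |F| = C(17, 2) = 136

Erdős-Ko-Rado (1961): when n ≥ 2k, max |F| = C(n−1, k−1). The bound is attained by the star {A : i ∈ A} for any fixed i ∈ [n]. Here C(18−1, 3−1) = C(17, 2) = 136.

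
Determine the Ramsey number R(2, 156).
R(2, 156) = 156

R(2, k) = k for all k ≥ 2: in a 2-colouring of K_k, either some edge is red (a red K_2) or all edges are blue (a blue K_k). And K_{155} coloured all-blue has no blue K_156, so R(2, 156) > 155. Hence R(2, 156) = 156.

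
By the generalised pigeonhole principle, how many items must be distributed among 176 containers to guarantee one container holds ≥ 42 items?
n = (42 − 1)·176 + 1 = 7217

By the generalised pigeonhole principle, to guarantee some box contains ≥ r objects we need more than (r − 1) · k objects total. Threshold: n = (r − 1) · k + 1. With r = 42 and k = 176: n = 41 · 176 + 1 = 7216 + 1 = 7217. For n = 7216 = 41 · 176, we can put exactly 41 objects in every box, avoiding 42 in any single one — so 7217 is tight.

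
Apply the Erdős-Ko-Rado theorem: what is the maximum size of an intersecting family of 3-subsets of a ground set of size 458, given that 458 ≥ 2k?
max |F| = C(457, 2) = 104196

Erdős-Ko-Rado (1961): when n ≥ 2k, max |F| = C(n−1, k−1). The bound is attained by the star {A : i ∈ A} for any fixed i ∈ [n]. Here C(458−1, 3−1) = C(457, 2) = 104196.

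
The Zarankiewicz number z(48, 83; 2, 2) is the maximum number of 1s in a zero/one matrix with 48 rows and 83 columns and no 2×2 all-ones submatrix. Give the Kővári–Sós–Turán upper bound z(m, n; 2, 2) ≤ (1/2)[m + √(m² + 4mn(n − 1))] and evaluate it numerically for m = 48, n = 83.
z(48, 83; 2, 2) ≤ (1/2)[48 + √(48² + 4·48·83·82)] = (1/2)[48 + √1309056] = 596.0699

Kővári–Sós–Turán: let r_1, ..., r_48 be the row sums and z = Σ r_i the total number of 1s. Each pair of columns can share at most one row with both entries 1 (else a 2×2 all-ones block appears), so Σ_i C(r_i, 2) ≤ C(83, 2) = 3403. By convexity Σ_i C(r_i, 2) ≥ 48·C(z/48, 2) = z(z − 48)/(2·48), giving z² − 48z − 48·83·82 ≤ 0 and hence z ≤ (1/2)[48 + √(2304 + 4·326688)] = (1/2)[48 + √1309056] ≈ (1/2)(48 + 1144.1399) = 596.0699.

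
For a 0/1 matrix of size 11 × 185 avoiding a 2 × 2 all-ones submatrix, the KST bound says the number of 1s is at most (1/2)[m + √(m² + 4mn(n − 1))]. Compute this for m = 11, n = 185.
z(11, 185; 2, 2) ≤ (1/2)[11 + √(11² + 4·11·185·184)] = (1/2)[11 + √1497881] = 617.4397

Kővári–Sós–Turán: let r_1, ..., r_11 be the row sums and z = Σ r_i the total number of 1s. Each pair of columns can share at most one row with both entries 1 (else a 2×2 all-ones block appears), so Σ_i C(r_i, 2) ≤ C(185, 2) = 17020. By convexity Σ_i C(r_i, 2) ≥ 11·C(z/11, 2) = z(z − 11)/(2·11), giving z² − 11z − 11·185·184 ≤ 0 and hence z ≤ (1/2)[11 + √(121 + 4·374440)] = (1/2)[11 + √1497881] ≈ (1/2)(11 + 1223.8795) = 617.4397.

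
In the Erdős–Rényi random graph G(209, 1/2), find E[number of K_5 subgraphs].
E[# K_5] = C(209, 5) · (1/2)^C(5, 2) = 3166793916 / 2^10 = 791698479/256 ≈ 3092572.183594

For each 5-subset S of vertices (there are C(209, 5) = 3166793916 such S), let X_S = 1 if S induces a K_5 (all C(5, 2) = 10 edges present). Then P(X_S = 1) = (1/2)^10 = 1/1024. By linearity of expectation, E[# K_5] = C(209, 5) · (1/2)^10 = 3166793916 / 1024 = 791698479/256 ≈ 3092572.183594.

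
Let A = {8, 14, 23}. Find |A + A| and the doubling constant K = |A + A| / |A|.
K = |A + A| / |A| = 6/3 = 2

Enumerate A + A = {a + b : a, b ∈ A}. With |A| = 3, there are |A|^2 = 9 ordered sum pairs; collecting distinct values, A + A = {16, 22, 28, 31, 37, 46}, so |A + A| = 6. Thus K = 6/3 = 2. For comparison, the minimum possible |A + A| over all 3-element sets is 2·3 − 1 = 5 (so min K = 5/3), attained only by arithmetic progressions.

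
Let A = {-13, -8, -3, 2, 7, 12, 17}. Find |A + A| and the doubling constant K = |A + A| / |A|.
K = |A + A| / |A| = 13/7

Enumerate A + A = {a + b : a, b ∈ A}. With |A| = 7, there are |A|^2 = 49 ordered sum pairs; collecting distinct values, A + A = {-26, -21, -16, -11, -6, -1, 4, 9, 14, 19, 24, 29, 34}, so |A + A| = 13. Thus K = 13/7. Here |A + A| = 2|A| − 1 = 13, the minimum possible — so K = 13/7 is minimal, which holds iff A is an arithmetic progression.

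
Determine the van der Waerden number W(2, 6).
W(2, 6) = 1132

This is a classical value, W(2, 6) = 1132, established by combining an explicit 2-colouring of {1, ..., 1131} with no monochromatic 6-AP (giving the lower bound W(2, 6) > 1131) and a finite case analysis / exhaustive computer search showing every 2-colouring of {1, ..., 1132} has such an AP.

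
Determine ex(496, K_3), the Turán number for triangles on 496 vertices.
ex(496, K_3) = ⌊496^2/4⌋ = 61504

Mantel (1907): a triangle-free graph on n vertices has at most ⌊n^2/4⌋ edges, with equality for the complete bipartite graph K_{⌊n/2⌋, ⌈n/2⌉}. For n = 496: ⌊496^2/4⌋ = ⌊246016/4⌋ = 61504. The extremal graph is K_{248, 248}, which has 248·248 = 61504 edges.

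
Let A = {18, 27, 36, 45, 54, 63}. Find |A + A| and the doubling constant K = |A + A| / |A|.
K = |A + A| / |A| = 11/6

Enumerate A + A = {a + b : a, b ∈ A}. With |A| = 6, there are |A|^2 = 36 ordered sum pairs; collecting distinct values, A + A = {36, 45, 54, 63, 72, 81, 90, 99, 108, 117, 126}, so |A + A| = 11. Thus K = 11/6. Here |A + A| = 2|A| − 1 = 11, the minimum possible — so K = 11/6 is minimal, which holds iff A is an arithmetic progression.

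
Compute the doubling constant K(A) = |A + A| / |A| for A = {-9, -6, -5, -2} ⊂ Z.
K = |A + A| / |A| = 9/4

Enumerate A + A = {a + b : a, b ∈ A}. With |A| = 4, there are |A|^2 = 16 ordered sum pairs; collecting distinct values, A + A = {-18, -15, -14, -12, -11, -10, -8, -7, -4}, so |A + A| = 9. Thus K = 9/4. For comparison, the minimum possible |A + A| over all 4-element sets is 2·4 − 1 = 7 (so min K = 7/4), attained only by arithmetic progressions.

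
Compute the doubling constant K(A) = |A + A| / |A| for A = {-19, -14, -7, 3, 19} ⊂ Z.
K = |A + A| / |A| = 15/5 = 3

Enumerate A + A = {a + b : a, b ∈ A}. With |A| = 5, there are |A|^2 = 25 ordered sum pairs; collecting distinct values, A + A = {-38, -33, -28, -26, -21, -16, -14, -11, -4, 0, 5, 6, 12, 22, 38}, so |A + A| = 15. Thus K = 15/5 = 3. For comparison, the minimum possible |A + A| over all 5-element sets is 2·5 − 1 = 9 (so min K = 9/5), attained only by arithmetic progressions.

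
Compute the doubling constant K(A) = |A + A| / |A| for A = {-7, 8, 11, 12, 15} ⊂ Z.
K = |A + A| / |A| = 14/5

Enumerate A + A = {a + b : a, b ∈ A}. With |A| = 5, there are |A|^2 = 25 ordered sum pairs; collecting distinct values, A + A = {-14, 1, 4, 5, 8, 16, 19, 20, 22, 23, 24, 26, 27, 30}, so |A + A| = 14. Thus K = 14/5. For comparison, the minimum possible |A + A| over all 5-element sets is 2·5 − 1 = 9 (so min K = 9/5), attained only by arithmetic progressions.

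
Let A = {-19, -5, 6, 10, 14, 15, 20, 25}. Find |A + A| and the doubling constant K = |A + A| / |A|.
K = |A + A| / |A| = 30/8 = 15/4

Enumerate A + A = {a + b : a, b ∈ A}. With |A| = 8, there are |A|^2 = 64 ordered sum pairs; collecting distinct values, A + A = {-38, -24, -13, -10, -9, -5, -4, 1, 5, 6, 9, 10, 12, 15, 16, 20, 21, 24, 25, 26, 28, 29, 30, 31, 34, 35, 39, 40, 45, 50}, so |A + A| = 30. Thus K = 30/8 = 15/4. For comparison, the minimum possible |A + A| over all 8-element sets is 2·8 − 1 = 15 (so min K = 15/8), attained only by arithmetic progressions.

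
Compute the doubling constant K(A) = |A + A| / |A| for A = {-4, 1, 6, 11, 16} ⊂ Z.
K = |A + A| / |A| = 9/5

Enumerate A + A = {a + b : a, b ∈ A}. With |A| = 5, there are |A|^2 = 25 ordered sum pairs; collecting distinct values, A + A = {-8, -3, 2, 7, 12, 17, 22, 27, 32}, so |A + A| = 9. Thus K = 9/5. Here |A + A| = 2|A| − 1 = 9, the minimum possible — so K = 9/5 is minimal, which holds iff A is an arithmetic progression.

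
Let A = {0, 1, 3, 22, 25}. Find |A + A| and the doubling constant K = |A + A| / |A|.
K = |A + A| / |A| = 14/5

Enumerate A + A = {a + b : a, b ∈ A}. With |A| = 5, there are |A|^2 = 25 ordered sum pairs; collecting distinct values, A + A = {0, 1, 2, 3, 4, 6, 22, 23, 25, 26, 28, 44, 47, 50}, so |A + A| = 14. Thus K = 14/5. For comparison, the minimum possible |A + A| over all 5-element sets is 2·5 − 1 = 9 (so min K = 9/5), attained only by arithmetic progressions.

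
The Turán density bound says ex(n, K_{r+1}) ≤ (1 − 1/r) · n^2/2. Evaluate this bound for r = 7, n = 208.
Turán density bound = (6/7) · 208^2/2 = 129792/7 ≈ 18541.7143

Turán's theorem: ex(n, K_{r+1}) is achieved by the complete r-partite Turán graph T(n, r) with parts as balanced as possible, and is at most (1 − 1/r) · n^2/2. For r = 7, n = 208: the density bound is (6/7) · 43264/2 = 129792/7 ≈ 18541.7143. The integer-valued extremum is e(T(208, 7)) = 18541, which is strictly less than the density bound 129792/7 since 7 ∤ 208 (the parts of T(208, 7) cannot all be equal).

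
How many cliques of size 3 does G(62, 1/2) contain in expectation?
E[# K_3] = C(62, 3) · (1/2)^C(3, 2) = 37820 / 2^3 = 9455/2 = 4727.5

For each 3-subset S of vertices (there are C(62, 3) = 37820 such S), let X_S = 1 if S induces a K_3 (all C(3, 2) = 3 edges present). Then P(X_S = 1) = (1/2)^3 = 1/8. By linearity of expectation, E[# K_3] = C(62, 3) · (1/2)^3 = 37820 / 8 = 9455/2 = 4727.5.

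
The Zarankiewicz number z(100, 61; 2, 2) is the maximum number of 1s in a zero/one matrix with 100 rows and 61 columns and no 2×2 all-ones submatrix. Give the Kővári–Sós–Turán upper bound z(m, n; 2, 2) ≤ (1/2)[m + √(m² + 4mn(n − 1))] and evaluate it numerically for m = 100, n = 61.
z(100, 61; 2, 2) ≤ (1/2)[100 + √(100² + 4·100·61·60)] = (1/2)[100 + √1474000] = 657.042

Kővári–Sós–Turán: let r_1, ..., r_100 be the row sums and z = Σ r_i the total number of 1s. Each pair of columns can share at most one row with both entries 1 (else a 2×2 all-ones block appears), so Σ_i C(r_i, 2) ≤ C(61, 2) = 1830. By convexity Σ_i C(r_i, 2) ≥ 100·C(z/100, 2) = z(z − 100)/(2·100), giving z² − 100z − 100·61·60 ≤ 0 and hence z ≤ (1/2)[100 + √(10000 + 4·366000)] = (1/2)[100 + √1474000] ≈ (1/2)(100 + 1214.084) = 657.042.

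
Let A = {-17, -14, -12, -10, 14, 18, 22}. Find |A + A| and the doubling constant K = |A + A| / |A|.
K = |A + A| / |A| = 24/7

Enumerate A + A = {a + b : a, b ∈ A}. With |A| = 7, there are |A|^2 = 49 ordered sum pairs; collecting distinct values, A + A = {-34, -31, -29, -28, -27, -26, -24, -22, -20, -3, 0, 1, 2, 4, 5, 6, 8, 10, 12, 28, 32, 36, 40, 44}, so |A + A| = 24. Thus K = 24/7. For comparison, the minimum possible |A + A| over all 7-element sets is 2·7 − 1 = 13 (so min K = 13/7), attained only by arithmetic progressions.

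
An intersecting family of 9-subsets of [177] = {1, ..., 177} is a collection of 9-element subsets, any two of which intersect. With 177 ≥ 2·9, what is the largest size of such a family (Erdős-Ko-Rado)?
max |F| = C(176, 8) = 19430578360050

The Erdős-Ko-Rado theorem states: for n ≥ 2k, an intersecting family of k-subsets of an n-element set has size at most C(n − 1, k − 1), with equality for 'star' families {A ⊆ [n] : |A| = k, i ∈ A} (fix an element i). For n = 177, k = 9: C(176, 8) = 19430578360050.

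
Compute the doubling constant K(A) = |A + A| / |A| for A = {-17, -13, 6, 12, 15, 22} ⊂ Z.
K = |A + A| / |A| = 21/6 = 7/2

Enumerate A + A = {a + b : a, b ∈ A}. With |A| = 6, there are |A|^2 = 36 ordered sum pairs; collecting distinct values, A + A = {-34, -30, -26, -11, -7, -5, -2, -1, 2, 5, 9, 12, 18, 21, 24, 27, 28, 30, 34, 37, 44}, so |A + A| = 21. Thus K = 21/6 = 7/2. For comparison, the minimum possible |A + A| over all 6-element sets is 2·6 − 1 = 11 (so min K = 11/6), attained only by arithmetic progressions.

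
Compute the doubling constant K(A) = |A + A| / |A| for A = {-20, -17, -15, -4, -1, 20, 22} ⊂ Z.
K = |A + A| / |A| = 26/7

Enumerate A + A = {a + b : a, b ∈ A}. With |A| = 7, there are |A|^2 = 49 ordered sum pairs; collecting distinct values, A + A = {-40, -37, -35, -34, -32, -30, -24, -21, -19, -18, -16, -8, -5, -2, 0, 2, 3, 5, 7, 16, 18, 19, 21, 40, 42, 44}, so |A + A| = 26. Thus K = 26/7. For comparison, the minimum possible |A + A| over all 7-element sets is 2·7 − 1 = 13 (so min K = 13/7), attained only by arithmetic progressions.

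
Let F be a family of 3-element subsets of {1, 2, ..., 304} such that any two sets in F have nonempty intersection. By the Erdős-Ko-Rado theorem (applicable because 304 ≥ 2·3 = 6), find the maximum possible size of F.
max |F| = C(303, 2) = 45753

Erdős-Ko-Rado (1961): when n ≥ 2k, max |F| = C(n−1, k−1). The bound is attained by the star {A : i ∈ A} for any fixed i ∈ [n]. Here C(304−1, 3−1) = C(303, 2) = 45753.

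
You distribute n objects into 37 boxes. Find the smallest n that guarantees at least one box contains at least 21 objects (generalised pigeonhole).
n = (21 − 1)·37 + 1 = 741

By the generalised pigeonhole principle, to guarantee some box contains ≥ r objects we need more than (r − 1) · k objects total. Threshold: n = (r − 1) · k + 1. With r = 21 and k = 37: n = 20 · 37 + 1 = 740 + 1 = 741. For n = 740 = 20 · 37, we can put exactly 20 objects in every box, avoiding 21 in any single one — so 741 is tight.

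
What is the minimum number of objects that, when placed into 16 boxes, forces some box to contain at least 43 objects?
n = (43 − 1)·16 + 1 = 673

By the generalised pigeonhole principle, to guarantee some box contains ≥ r objects we need more than (r − 1) · k objects total. Threshold: n = (r − 1) · k + 1. With r = 43 and k = 16: n = 42 · 16 + 1 = 672 + 1 = 673. For n = 672 = 42 · 16, we can put exactly 42 objects in every box, avoiding 43 in any single one — so 673 is tight.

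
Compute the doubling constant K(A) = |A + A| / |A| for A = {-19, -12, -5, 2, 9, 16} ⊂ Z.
K = |A + A| / |A| = 11/6

Enumerate A + A = {a + b : a, b ∈ A}. With |A| = 6, there are |A|^2 = 36 ordered sum pairs; collecting distinct values, A + A = {-38, -31, -24, -17, -10, -3, 4, 11, 18, 25, 32}, so |A + A| = 11. Thus K = 11/6. Here |A + A| = 2|A| − 1 = 11, the minimum possible — so K = 11/6 is minimal, which holds iff A is an arithmetic progression.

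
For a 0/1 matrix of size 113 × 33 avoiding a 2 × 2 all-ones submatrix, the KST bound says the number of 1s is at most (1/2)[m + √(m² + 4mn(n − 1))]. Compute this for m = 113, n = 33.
z(113, 33; 2, 2) ≤ (1/2)[113 + √(113² + 4·113·33·32)] = (1/2)[113 + √490081] = 406.5289

Kővári–Sós–Turán: let r_1, ..., r_113 be the row sums and z = Σ r_i the total number of 1s. Each pair of columns can share at most one row with both entries 1 (else a 2×2 all-ones block appears), so Σ_i C(r_i, 2) ≤ C(33, 2) = 528. By convexity Σ_i C(r_i, 2) ≥ 113·C(z/113, 2) = z(z − 113)/(2·113), giving z² − 113z − 113·33·32 ≤ 0 and hence z ≤ (1/2)[113 + √(12769 + 4·119328)] = (1/2)[113 + √490081] ≈ (1/2)(113 + 700.0579) = 406.5289.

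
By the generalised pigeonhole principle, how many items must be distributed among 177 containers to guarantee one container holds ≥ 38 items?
n = (38 − 1)·177 + 1 = 6550

By the generalised pigeonhole principle, to guarantee some box contains ≥ r objects we need more than (r − 1) · k objects total. Threshold: n = (r − 1) · k + 1. With r = 38 and k = 177: n = 37 · 177 + 1 = 6549 + 1 = 6550. For n = 6549 = 37 · 177, we can put exactly 37 objects in every box, avoiding 38 in any single one — so 6550 is tight.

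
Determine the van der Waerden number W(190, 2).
W(190, 2) = 190 + 1 = 191

A 2-term AP is any pair of integers, so a monochromatic 2-AP exists iff some colour is used at least twice. With 190 colours, the colouring i ↦ i on {1, ..., 190} uses each colour once, avoiding any monochromatic pair, so W(190, 2) > 190. For {1, ..., 191}, pigeonhole forces two integers of the same colour, which form a monochromatic 2-AP. Hence W(190, 2) = 191.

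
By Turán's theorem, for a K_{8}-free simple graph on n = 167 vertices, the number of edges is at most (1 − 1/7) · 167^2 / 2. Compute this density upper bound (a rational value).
Turán density bound = (6/7) · 167^2/2 = 83667/7 ≈ 11952.4286

Turán's theorem: ex(n, K_{r+1}) is achieved by the complete r-partite Turán graph T(n, r) with parts as balanced as possible, and is at most (1 − 1/r) · n^2/2. For r = 7, n = 167: the density bound is (6/7) · 27889/2 = 83667/7 ≈ 11952.4286. The integer-valued extremum is e(T(167, 7)) = 11952, which is strictly less than the density bound 83667/7 since 7 ∤ 167 (the parts of T(167, 7) cannot all be equal).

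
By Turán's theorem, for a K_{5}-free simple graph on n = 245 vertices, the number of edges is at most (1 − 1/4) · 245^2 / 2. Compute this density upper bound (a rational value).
Turán density bound = (3/4) · 245^2/2 = 180075/8 ≈ 22509.375

Turán's theorem: ex(n, K_{r+1}) is achieved by the complete r-partite Turán graph T(n, r) with parts as balanced as possible, and is at most (1 − 1/r) · n^2/2. For r = 4, n = 245: the density bound is (3/4) · 60025/2 = 180075/8 ≈ 22509.375. The integer-valued extremum is e(T(245, 4)) = 22509, which is strictly less than the density bound 180075/8 since 4 ∤ 245 (the parts of T(245, 4) cannot all be equal).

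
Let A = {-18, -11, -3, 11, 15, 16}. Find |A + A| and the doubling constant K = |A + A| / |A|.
K = |A + A| / |A| = 21/6 = 7/2

Enumerate A + A = {a + b : a, b ∈ A}. With |A| = 6, there are |A|^2 = 36 ordered sum pairs; collecting distinct values, A + A = {-36, -29, -22, -21, -14, -7, -6, -3, -2, 0, 4, 5, 8, 12, 13, 22, 26, 27, 30, 31, 32}, so |A + A| = 21. Thus K = 21/6 = 7/2. For comparison, the minimum possible |A + A| over all 6-element sets is 2·6 − 1 = 11 (so min K = 11/6), attained only by arithmetic progressions.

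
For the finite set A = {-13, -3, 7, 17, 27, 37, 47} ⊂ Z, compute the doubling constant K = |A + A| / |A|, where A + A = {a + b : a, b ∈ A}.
K = |A + A| / |A| = 13/7

Enumerate A + A = {a + b : a, b ∈ A}. With |A| = 7, there are |A|^2 = 49 ordered sum pairs; collecting distinct values, A + A = {-26, -16, -6, 4, 14, 24, 34, 44, 54, 64, 74, 84, 94}, so |A + A| = 13. Thus K = 13/7. Here |A + A| = 2|A| − 1 = 13, the minimum possible — so K = 13/7 is minimal, which holds iff A is an arithmetic progression.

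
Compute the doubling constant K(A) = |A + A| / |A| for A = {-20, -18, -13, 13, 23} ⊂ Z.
K = |A + A| / |A| = 15/5 = 3

Enumerate A + A = {a + b : a, b ∈ A}. With |A| = 5, there are |A|^2 = 25 ordered sum pairs; collecting distinct values, A + A = {-40, -38, -36, -33, -31, -26, -7, -5, 0, 3, 5, 10, 26, 36, 46}, so |A + A| = 15. Thus K = 15/5 = 3. For comparison, the minimum possible |A + A| over all 5-element sets is 2·5 − 1 = 9 (so min K = 9/5), attained only by arithmetic progressions.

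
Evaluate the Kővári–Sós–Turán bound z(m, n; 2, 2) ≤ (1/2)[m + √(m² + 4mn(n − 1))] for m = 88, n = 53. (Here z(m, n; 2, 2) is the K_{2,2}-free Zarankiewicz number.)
z(88, 53; 2, 2) ≤ (1/2)[88 + √(88² + 4·88·53·52)] = (1/2)[88 + √977856] = 538.433

Kővári–Sós–Turán: let r_1, ..., r_88 be the row sums and z = Σ r_i the total number of 1s. Each pair of columns can share at most one row with both entries 1 (else a 2×2 all-ones block appears), so Σ_i C(r_i, 2) ≤ C(53, 2) = 1378. By convexity Σ_i C(r_i, 2) ≥ 88·C(z/88, 2) = z(z − 88)/(2·88), giving z² − 88z − 88·53·52 ≤ 0 and hence z ≤ (1/2)[88 + √(7744 + 4·242528)] = (1/2)[88 + √977856] ≈ (1/2)(88 + 988.866) = 538.433.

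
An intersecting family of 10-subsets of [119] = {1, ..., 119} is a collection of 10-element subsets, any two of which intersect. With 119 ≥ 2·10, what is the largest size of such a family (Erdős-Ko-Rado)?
max |F| = C(118, 9) = 8940826085620

Erdős-Ko-Rado (1961): when n ≥ 2k, max |F| = C(n−1, k−1). The bound is attained by the star {A : i ∈ A} for any fixed i ∈ [n]. Here C(119−1, 10−1) = C(118, 9) = 8940826085620.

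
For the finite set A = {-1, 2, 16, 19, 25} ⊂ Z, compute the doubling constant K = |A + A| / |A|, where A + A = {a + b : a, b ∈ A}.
K = |A + A| / |A| = 14/5

Enumerate A + A = {a + b : a, b ∈ A}. With |A| = 5, there are |A|^2 = 25 ordered sum pairs; collecting distinct values, A + A = {-2, 1, 4, 15, 18, 21, 24, 27, 32, 35, 38, 41, 44, 50}, so |A + A| = 14. Thus K = 14/5. For comparison, the minimum possible |A + A| over all 5-element sets is 2·5 − 1 = 9 (so min K = 9/5), attained only by arithmetic progressions.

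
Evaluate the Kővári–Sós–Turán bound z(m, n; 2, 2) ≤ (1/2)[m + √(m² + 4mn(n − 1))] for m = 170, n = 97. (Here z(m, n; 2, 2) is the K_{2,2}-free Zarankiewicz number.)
z(170, 97; 2, 2) ≤ (1/2)[170 + √(170² + 4·170·97·96)] = (1/2)[170 + √6361060] = 1346.0571

Kővári–Sós–Turán: let r_1, ..., r_170 be the row sums and z = Σ r_i the total number of 1s. Each pair of columns can share at most one row with both entries 1 (else a 2×2 all-ones block appears), so Σ_i C(r_i, 2) ≤ C(97, 2) = 4656. By convexity Σ_i C(r_i, 2) ≥ 170·C(z/170, 2) = z(z − 170)/(2·170), giving z² − 170z − 170·97·96 ≤ 0 and hence z ≤ (1/2)[170 + √(28900 + 4·1583040)] = (1/2)[170 + √6361060] ≈ (1/2)(170 + 2522.1142) = 1346.0571.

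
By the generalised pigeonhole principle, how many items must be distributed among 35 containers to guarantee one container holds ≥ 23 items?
n = (23 − 1)·35 + 1 = 771

By the generalised pigeonhole principle, to guarantee some box contains ≥ r objects we need more than (r − 1) · k objects total. Threshold: n = (r − 1) · k + 1. With r = 23 and k = 35: n = 22 · 35 + 1 = 770 + 1 = 771. For n = 770 = 22 · 35, we can put exactly 22 objects in every box, avoiding 23 in any single one — so 771 is tight.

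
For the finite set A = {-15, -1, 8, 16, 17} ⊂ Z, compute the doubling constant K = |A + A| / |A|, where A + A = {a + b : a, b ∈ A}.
K = |A + A| / |A| = 14/5

Enumerate A + A = {a + b : a, b ∈ A}. With |A| = 5, there are |A|^2 = 25 ordered sum pairs; collecting distinct values, A + A = {-30, -16, -7, -2, 1, 2, 7, 15, 16, 24, 25, 32, 33, 34}, so |A + A| = 14. Thus K = 14/5. For comparison, the minimum possible |A + A| over all 5-element sets is 2·5 − 1 = 9 (so min K = 9/5), attained only by arithmetic progressions.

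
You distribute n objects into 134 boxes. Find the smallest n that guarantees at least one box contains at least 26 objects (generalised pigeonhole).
n = (26 − 1)·134 + 1 = 3351

By the generalised pigeonhole principle, to guarantee some box contains ≥ r objects we need more than (r − 1) · k objects total. Threshold: n = (r − 1) · k + 1. With r = 26 and k = 134: n = 25 · 134 + 1 = 3350 + 1 = 3351. For n = 3350 = 25 · 134, we can put exactly 25 objects in every box, avoiding 26 in any single one — so 3351 is tight.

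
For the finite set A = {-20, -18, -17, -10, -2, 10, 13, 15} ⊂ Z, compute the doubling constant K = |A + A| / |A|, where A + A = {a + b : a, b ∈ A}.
K = |A + A| / |A| = 32/8 = 4

Enumerate A + A = {a + b : a, b ∈ A}. With |A| = 8, there are |A|^2 = 64 ordered sum pairs; collecting distinct values, A + A = {-40, -38, -37, -36, -35, -34, -30, -28, -27, -22, -20, -19, -12, -10, -8, -7, -5, -4, -3, -2, 0, 3, 5, 8, 11, 13, 20, 23, 25, 26, 28, 30}, so |A + A| = 32. Thus K = 32/8 = 4. For comparison, the minimum possible |A + A| over all 8-element sets is 2·8 − 1 = 15 (so min K = 15/8), attained only by arithmetic progressions.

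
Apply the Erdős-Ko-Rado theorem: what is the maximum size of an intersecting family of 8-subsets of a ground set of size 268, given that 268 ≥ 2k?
max |F| = C(267, 7) = 17730039759498

Erdős-Ko-Rado (1961): when n ≥ 2k, max |F| = C(n−1, k−1). The bound is attained by the star {A : i ∈ A} for any fixed i ∈ [n]. Here C(268−1, 8−1) = C(267, 7) = 17730039759498.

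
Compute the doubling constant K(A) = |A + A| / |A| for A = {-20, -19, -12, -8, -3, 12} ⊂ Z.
K = |A + A| / |A| = 21/6 = 7/2

Enumerate A + A = {a + b : a, b ∈ A}. With |A| = 6, there are |A|^2 = 36 ordered sum pairs; collecting distinct values, A + A = {-40, -39, -38, -32, -31, -28, -27, -24, -23, -22, -20, -16, -15, -11, -8, -7, -6, 0, 4, 9, 24}, so |A + A| = 21. Thus K = 21/6 = 7/2. For comparison, the minimum possible |A + A| over all 6-element sets is 2·6 − 1 = 11 (so min K = 11/6), attained only by arithmetic progressions.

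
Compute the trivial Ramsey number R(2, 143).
R(2, 143) = 143

R(2, k) = k for all k ≥ 2: in a 2-colouring of K_k, either some edge is red (a red K_2) or all edges are blue (a blue K_k). And K_{142} coloured all-blue has no blue K_143, so R(2, 143) > 142. Hence R(2, 143) = 143.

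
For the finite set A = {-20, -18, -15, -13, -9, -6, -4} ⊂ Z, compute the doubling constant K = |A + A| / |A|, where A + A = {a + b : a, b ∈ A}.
K = |A + A| / |A| = 22/7

Enumerate A + A = {a + b : a, b ∈ A}. With |A| = 7, there are |A|^2 = 49 ordered sum pairs; collecting distinct values, A + A = {-40, -38, -36, -35, -33, -31, -30, -29, -28, -27, -26, -24, -22, -21, -19, -18, -17, -15, -13, -12, -10, -8}, so |A + A| = 22. Thus K = 22/7. For comparison, the minimum possible |A + A| over all 7-element sets is 2·7 − 1 = 13 (so min K = 13/7), attained only by arithmetic progressions.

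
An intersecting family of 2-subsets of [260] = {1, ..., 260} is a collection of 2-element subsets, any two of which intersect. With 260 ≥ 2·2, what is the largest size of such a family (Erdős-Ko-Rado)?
max |F| = C(259, 1) = 259

Erdős-Ko-Rado (1961): when n ≥ 2k, max |F| = C(n−1, k−1). The bound is attained by the star {A : i ∈ A} for any fixed i ∈ [n]. Here C(260−1, 2−1) = C(259, 1) = 259.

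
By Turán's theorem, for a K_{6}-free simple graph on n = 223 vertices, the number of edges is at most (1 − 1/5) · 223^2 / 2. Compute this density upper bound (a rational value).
Turán density bound = (4/5) · 223^2/2 = 99458/5 ≈ 19891.6

Turán's theorem: ex(n, K_{r+1}) is achieved by the complete r-partite Turán graph T(n, r) with parts as balanced as possible, and is at most (1 − 1/r) · n^2/2. For r = 5, n = 223: the density bound is (4/5) · 49729/2 = 99458/5 ≈ 19891.6. The integer-valued extremum is e(T(223, 5)) = 19891, which is strictly less than the density bound 99458/5 since 5 ∤ 223 (the parts of T(223, 5) cannot all be equal).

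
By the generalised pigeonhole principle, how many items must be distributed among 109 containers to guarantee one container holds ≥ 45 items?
n = (45 − 1)·109 + 1 = 4797

By the generalised pigeonhole principle, to guarantee some box contains ≥ r objects we need more than (r − 1) · k objects total. Threshold: n = (r − 1) · k + 1. With r = 45 and k = 109: n = 44 · 109 + 1 = 4796 + 1 = 4797. For n = 4796 = 44 · 109, we can put exactly 44 objects in every box, avoiding 45 in any single one — so 4797 is tight.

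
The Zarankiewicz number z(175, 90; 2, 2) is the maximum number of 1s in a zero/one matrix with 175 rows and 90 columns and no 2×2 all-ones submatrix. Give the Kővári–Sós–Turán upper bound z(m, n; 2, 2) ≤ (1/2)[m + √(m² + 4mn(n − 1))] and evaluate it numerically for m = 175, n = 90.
z(175, 90; 2, 2) ≤ (1/2)[175 + √(175² + 4·175·90·89)] = (1/2)[175 + √5637625] = 1274.6842

Kővári–Sós–Turán: let r_1, ..., r_175 be the row sums and z = Σ r_i the total number of 1s. Each pair of columns can share at most one row with both entries 1 (else a 2×2 all-ones block appears), so Σ_i C(r_i, 2) ≤ C(90, 2) = 4005. By convexity Σ_i C(r_i, 2) ≥ 175·C(z/175, 2) = z(z − 175)/(2·175), giving z² − 175z − 175·90·89 ≤ 0 and hence z ≤ (1/2)[175 + √(30625 + 4·1401750)] = (1/2)[175 + √5637625] ≈ (1/2)(175 + 2374.3683) = 1274.6842.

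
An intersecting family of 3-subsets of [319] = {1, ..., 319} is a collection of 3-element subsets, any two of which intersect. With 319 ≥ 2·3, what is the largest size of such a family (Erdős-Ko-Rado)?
max |F| = C(318, 2) = 50403

Erdős-Ko-Rado (1961): when n ≥ 2k, max |F| = C(n−1, k−1). The bound is attained by the star {A : i ∈ A} for any fixed i ∈ [n]. Here C(319−1, 3−1) = C(318, 2) = 50403.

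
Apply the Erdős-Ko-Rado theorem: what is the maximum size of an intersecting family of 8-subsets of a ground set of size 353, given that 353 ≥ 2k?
max |F| = C(352, 7) = 125111586805920

Erdős-Ko-Rado (1961): when n ≥ 2k, max |F| = C(n−1, k−1). The bound is attained by the star {A : i ∈ A} for any fixed i ∈ [n]. Here C(353−1, 8−1) = C(352, 7) = 125111586805920.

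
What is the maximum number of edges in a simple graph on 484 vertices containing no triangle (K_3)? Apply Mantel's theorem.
ex(484, K_3) = ⌊484^2/4⌋ = 58564

Mantel (1907): a triangle-free graph on n vertices has at most ⌊n^2/4⌋ edges, with equality for the complete bipartite graph K_{⌊n/2⌋, ⌈n/2⌉}. For n = 484: ⌊484^2/4⌋ = ⌊234256/4⌋ = 58564. The extremal graph is K_{242, 242}, which has 242·242 = 58564 edges.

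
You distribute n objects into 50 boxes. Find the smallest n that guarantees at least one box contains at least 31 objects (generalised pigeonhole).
n = (31 − 1)·50 + 1 = 1501

By the generalised pigeonhole principle, to guarantee some box contains ≥ r objects we need more than (r − 1) · k objects total. Threshold: n = (r − 1) · k + 1. With r = 31 and k = 50: n = 30 · 50 + 1 = 1500 + 1 = 1501. For n = 1500 = 30 · 50, we can put exactly 30 objects in every box, avoiding 31 in any single one — so 1501 is tight.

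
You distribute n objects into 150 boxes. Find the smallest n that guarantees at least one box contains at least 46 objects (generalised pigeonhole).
n = (46 − 1)·150 + 1 = 6751

By the generalised pigeonhole principle, to guarantee some box contains ≥ r objects we need more than (r − 1) · k objects total. Threshold: n = (r − 1) · k + 1. With r = 46 and k = 150: n = 45 · 150 + 1 = 6750 + 1 = 6751. For n = 6750 = 45 · 150, we can put exactly 45 objects in every box, avoiding 46 in any single one — so 6751 is tight.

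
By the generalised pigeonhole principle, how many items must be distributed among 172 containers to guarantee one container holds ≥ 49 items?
n = (49 − 1)·172 + 1 = 8257

By the generalised pigeonhole principle, to guarantee some box contains ≥ r objects we need more than (r − 1) · k objects total. Threshold: n = (r − 1) · k + 1. With r = 49 and k = 172: n = 48 · 172 + 1 = 8256 + 1 = 8257. For n = 8256 = 48 · 172, we can put exactly 48 objects in every box, avoiding 49 in any single one — so 8257 is tight.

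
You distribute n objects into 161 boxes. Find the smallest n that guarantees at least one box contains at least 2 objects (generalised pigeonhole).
n = (2 − 1)·161 + 1 = 162

By the generalised pigeonhole principle, to guarantee some box contains ≥ r objects we need more than (r − 1) · k objects total. Threshold: n = (r − 1) · k + 1. With r = 2 and k = 161: n = 1 · 161 + 1 = 161 + 1 = 162. For n = 161 = 1 · 161, we can put exactly 1 objects in every box, avoiding 2 in any single one — so 162 is tight.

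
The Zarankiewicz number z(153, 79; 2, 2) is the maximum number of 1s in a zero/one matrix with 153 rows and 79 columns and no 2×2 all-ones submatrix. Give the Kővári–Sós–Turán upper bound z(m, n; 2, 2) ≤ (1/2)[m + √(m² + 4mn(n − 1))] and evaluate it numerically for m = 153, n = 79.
z(153, 79; 2, 2) ≤ (1/2)[153 + √(153² + 4·153·79·78)] = (1/2)[153 + √3794553] = 1050.4806

Kővári–Sós–Turán: let r_1, ..., r_153 be the row sums and z = Σ r_i the total number of 1s. Each pair of columns can share at most one row with both entries 1 (else a 2×2 all-ones block appears), so Σ_i C(r_i, 2) ≤ C(79, 2) = 3081. By convexity Σ_i C(r_i, 2) ≥ 153·C(z/153, 2) = z(z − 153)/(2·153), giving z² − 153z − 153·79·78 ≤ 0 and hence z ≤ (1/2)[153 + √(23409 + 4·942786)] = (1/2)[153 + √3794553] ≈ (1/2)(153 + 1947.9612) = 1050.4806.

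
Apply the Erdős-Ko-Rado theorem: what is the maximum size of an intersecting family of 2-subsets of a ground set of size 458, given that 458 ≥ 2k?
max |F| = C(457, 1) = 457

The Erdős-Ko-Rado theorem states: for n ≥ 2k, an intersecting family of k-subsets of an n-element set has size at most C(n − 1, k − 1), with equality for 'star' families {A ⊆ [n] : |A| = k, i ∈ A} (fix an element i). For n = 458, k = 2: C(457, 1) = 457.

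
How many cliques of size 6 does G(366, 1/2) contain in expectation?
E[# K_6] = C(366, 6) · (1/2)^C(6, 2) = 3203798801203 / 2^15 ≈ 97772180.212494

For each 6-subset S of vertices (there are C(366, 6) = 3203798801203 such S), let X_S = 1 if S induces a K_6 (all C(6, 2) = 15 edges present). Then P(X_S = 1) = (1/2)^15 = 1/32768. By linearity of expectation, E[# K_6] = C(366, 6) · (1/2)^15 = 3203798801203 / 32768 ≈ 97772180.212494.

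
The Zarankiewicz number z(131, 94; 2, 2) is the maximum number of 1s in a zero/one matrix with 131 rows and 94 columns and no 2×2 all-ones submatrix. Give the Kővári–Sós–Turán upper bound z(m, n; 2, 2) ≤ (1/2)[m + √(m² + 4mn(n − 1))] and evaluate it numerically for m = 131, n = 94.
z(131, 94; 2, 2) ≤ (1/2)[131 + √(131² + 4·131·94·93)] = (1/2)[131 + √4597969] = 1137.6438

Kővári–Sós–Turán: let r_1, ..., r_131 be the row sums and z = Σ r_i the total number of 1s. Each pair of columns can share at most one row with both entries 1 (else a 2×2 all-ones block appears), so Σ_i C(r_i, 2) ≤ C(94, 2) = 4371. By convexity Σ_i C(r_i, 2) ≥ 131·C(z/131, 2) = z(z − 131)/(2·131), giving z² − 131z − 131·94·93 ≤ 0 and hence z ≤ (1/2)[131 + √(17161 + 4·1145202)] = (1/2)[131 + √4597969] ≈ (1/2)(131 + 2144.2875) = 1137.6438.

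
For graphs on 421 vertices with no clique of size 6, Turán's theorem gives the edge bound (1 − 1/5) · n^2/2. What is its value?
Turán density bound = (4/5) · 421^2/2 = 354482/5 ≈ 70896.4

Turán's theorem: ex(n, K_{r+1}) is achieved by the complete r-partite Turán graph T(n, r) with parts as balanced as possible, and is at most (1 − 1/r) · n^2/2. For r = 5, n = 421: the density bound is (4/5) · 177241/2 = 354482/5 ≈ 70896.4. The integer-valued extremum is e(T(421, 5)) = 70896, which is strictly less than the density bound 354482/5 since 5 ∤ 421 (the parts of T(421, 5) cannot all be equal).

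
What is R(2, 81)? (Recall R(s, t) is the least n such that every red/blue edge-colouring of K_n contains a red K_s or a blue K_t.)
R(2, 81) = 81

R(2, k) = k for all k ≥ 2: in a 2-colouring of K_k, either some edge is red (a red K_2) or all edges are blue (a blue K_k). And K_{80} coloured all-blue has no blue K_81, so R(2, 81) > 80. Hence R(2, 81) = 81.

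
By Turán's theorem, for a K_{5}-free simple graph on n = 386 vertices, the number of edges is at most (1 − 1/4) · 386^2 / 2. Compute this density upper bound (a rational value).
Turán density bound = (3/4) · 386^2/2 = 111747/2 ≈ 55873.5

Turán's theorem: ex(n, K_{r+1}) is achieved by the complete r-partite Turán graph T(n, r) with parts as balanced as possible, and is at most (1 − 1/r) · n^2/2. For r = 4, n = 386: the density bound is (3/4) · 148996/2 = 111747/2 ≈ 55873.5. The integer-valued extremum is e(T(386, 4)) = 55873, which is strictly less than the density bound 111747/2 since 4 ∤ 386 (the parts of T(386, 4) cannot all be equal).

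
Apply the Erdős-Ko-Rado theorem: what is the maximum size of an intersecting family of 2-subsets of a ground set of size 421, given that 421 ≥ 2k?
max |F| = C(420, 1) = 420

The Erdős-Ko-Rado theorem states: for n ≥ 2k, an intersecting family of k-subsets of an n-element set has size at most C(n − 1, k − 1), with equality for 'star' families {A ⊆ [n] : |A| = k, i ∈ A} (fix an element i). For n = 421, k = 2: C(420, 1) = 420.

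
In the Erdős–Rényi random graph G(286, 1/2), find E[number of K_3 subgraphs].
E[# K_3] = C(286, 3) · (1/2)^C(3, 2) = 3858140 / 2^3 = 964535/2 = 482267.5

For each 3-subset S of vertices (there are C(286, 3) = 3858140 such S), let X_S = 1 if S induces a K_3 (all C(3, 2) = 3 edges present). Then P(X_S = 1) = (1/2)^3 = 1/8. By linearity of expectation, E[# K_3] = C(286, 3) · (1/2)^3 = 3858140 / 8 = 964535/2 = 482267.5.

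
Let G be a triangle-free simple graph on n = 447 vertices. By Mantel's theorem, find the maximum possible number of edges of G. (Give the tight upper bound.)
ex(447, K_3) = ⌊447^2/4⌋ = 49952

Mantel (1907): a triangle-free graph on n vertices has at most ⌊n^2/4⌋ edges, with equality for the complete bipartite graph K_{⌊n/2⌋, ⌈n/2⌉}. For n = 447: ⌊447^2/4⌋ = ⌊199809/4⌋ = 49952. The extremal graph is K_{223, 224}, which has 223·224 = 49952 edges.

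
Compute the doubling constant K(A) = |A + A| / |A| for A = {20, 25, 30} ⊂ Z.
K = |A + A| / |A| = 5/3

Enumerate A + A = {a + b : a, b ∈ A}. With |A| = 3, there are |A|^2 = 9 ordered sum pairs; collecting distinct values, A + A = {40, 45, 50, 55, 60}, so |A + A| = 5. Thus K = 5/3. Here |A + A| = 2|A| − 1 = 5, the minimum possible — so K = 5/3 is minimal, which holds iff A is an arithmetic progression.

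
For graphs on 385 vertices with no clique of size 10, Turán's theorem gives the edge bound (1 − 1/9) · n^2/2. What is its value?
Turán density bound = (8/9) · 385^2/2 = 592900/9 ≈ 65877.7778

Turán's theorem: ex(n, K_{r+1}) is achieved by the complete r-partite Turán graph T(n, r) with parts as balanced as possible, and is at most (1 − 1/r) · n^2/2. For r = 9, n = 385: the density bound is (8/9) · 148225/2 = 592900/9 ≈ 65877.7778. The integer-valued extremum is e(T(385, 9)) = 65877, which is strictly less than the density bound 592900/9 since 9 ∤ 385 (the parts of T(385, 9) cannot all be equal).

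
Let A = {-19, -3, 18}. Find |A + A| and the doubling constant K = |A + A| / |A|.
K = |A + A| / |A| = 6/3 = 2

Enumerate A + A = {a + b : a, b ∈ A}. With |A| = 3, there are |A|^2 = 9 ordered sum pairs; collecting distinct values, A + A = {-38, -22, -6, -1, 15, 36}, so |A + A| = 6. Thus K = 6/3 = 2. For comparison, the minimum possible |A + A| over all 3-element sets is 2·3 − 1 = 5 (so min K = 5/3), attained only by arithmetic progressions.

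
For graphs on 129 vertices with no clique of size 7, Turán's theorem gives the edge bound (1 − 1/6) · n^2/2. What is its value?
Turán density bound = (5/6) · 129^2/2 = 27735/4 ≈ 6933.75

Turán's theorem: ex(n, K_{r+1}) is achieved by the complete r-partite Turán graph T(n, r) with parts as balanced as possible, and is at most (1 − 1/r) · n^2/2. For r = 6, n = 129: the density bound is (5/6) · 16641/2 = 27735/4 ≈ 6933.75. The integer-valued extremum is e(T(129, 6)) = 6933, which is strictly less than the density bound 27735/4 since 6 ∤ 129 (the parts of T(129, 6) cannot all be equal).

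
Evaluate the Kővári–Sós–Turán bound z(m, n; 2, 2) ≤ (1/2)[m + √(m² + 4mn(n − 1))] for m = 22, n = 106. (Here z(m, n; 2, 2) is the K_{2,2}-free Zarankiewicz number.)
z(22, 106; 2, 2) ≤ (1/2)[22 + √(22² + 4·22·106·105)] = (1/2)[22 + √979924] = 505.9556

Kővári–Sós–Turán: let r_1, ..., r_22 be the row sums and z = Σ r_i the total number of 1s. Each pair of columns can share at most one row with both entries 1 (else a 2×2 all-ones block appears), so Σ_i C(r_i, 2) ≤ C(106, 2) = 5565. By convexity Σ_i C(r_i, 2) ≥ 22·C(z/22, 2) = z(z − 22)/(2·22), giving z² − 22z − 22·106·105 ≤ 0 and hence z ≤ (1/2)[22 + √(484 + 4·244860)] = (1/2)[22 + √979924] ≈ (1/2)(22 + 989.9111) = 505.9556.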